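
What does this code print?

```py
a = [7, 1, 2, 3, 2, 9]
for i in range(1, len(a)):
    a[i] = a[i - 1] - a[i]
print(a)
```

i=1: a[1] = 7-1 = 6 → [7, 6, 2, 3, 2, 9]
i=2: a[2] = 6-2 = 4 → [7, 6, 4, 3, 2, 9]
i=3: a[3] = 4-3 = 1 → [7, 6, 4, 1, 2, 9]
i=4: a[4] = 1-2 = -1 → [7, 6, 4, 1, -1, 9]
i=5: a[5] = (-1)-9 = -10 → [7, 6, 4, 1, -1, -10]

[7, 6, 4, 1, -1, -10]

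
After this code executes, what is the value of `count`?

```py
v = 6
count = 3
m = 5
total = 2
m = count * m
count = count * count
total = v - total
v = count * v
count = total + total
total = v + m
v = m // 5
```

m = 3*5 = 15
count = 3*3 = 9
total = 6-2 = 4
v = 9*6 = 54
count = 4+4 = 8
total = 54+15 = 69
v = 15//5 = 3

8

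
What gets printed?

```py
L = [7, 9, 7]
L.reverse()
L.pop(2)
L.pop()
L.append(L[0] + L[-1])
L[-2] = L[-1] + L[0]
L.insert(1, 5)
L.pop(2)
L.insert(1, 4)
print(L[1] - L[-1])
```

reverse → [7, 9, 7]
pop(2) removes 7 → [7, 9]
pop() removes 9 → [7]
append L[0]+L[-1] = 7+7 = 14 → [7, 14]
L[-2] = L[-1]+L[0] = 14+7 = 21 → [21, 14]
insert 5 at 1 → [21, 5, 14]
pop(2) removes 14 → [21, 5]
insert 4 at 1 → [21, 4, 5]
L[1]-L[-1] = 4-5 = -1

-1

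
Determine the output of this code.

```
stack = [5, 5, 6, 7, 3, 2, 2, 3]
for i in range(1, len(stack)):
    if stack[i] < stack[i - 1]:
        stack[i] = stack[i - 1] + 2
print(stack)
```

[5, 5, 6, 7, 9, 11, 13, 15]

i=1: 5>=5, unchanged → [5, 5, 6, 7, 3, 2, 2, 3]
i=2: 6>=5, unchanged → [5, 5, 6, 7, 3, 2, 2, 3]
i=3: 7>=6, unchanged → [5, 5, 6, 7, 3, 2, 2, 3]
i=4: 3<7, stack[4] = 7+2 = 9 → [5, 5, 6, 7, 9, 2, 2, 3]
i=5: 2<9, stack[5] = 9+2 = 11 → [5, 5, 6, 7, 9, 11, 2, 3]
i=6: 2<11, stack[6] = 11+2 = 13 → [5, 5, 6, 7, 9, 11, 13, 3]
i=7: 3<13, stack[7] = 13+2 = 15 → [5, 5, 6, 7, 9, 11, 13, 15]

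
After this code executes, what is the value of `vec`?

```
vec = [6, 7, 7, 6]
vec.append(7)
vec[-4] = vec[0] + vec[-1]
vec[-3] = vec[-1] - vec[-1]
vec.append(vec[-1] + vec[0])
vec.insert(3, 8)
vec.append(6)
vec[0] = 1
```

[1, 13, 0, 8, 6, 7, 13, 6]

append 7 → [6, 7, 7, 6, 7]
vec[-4] = vec[0]+vec[-1] = 6+7 = 13 → [6, 13, 7, 6, 7]
vec[-3] = vec[-1]-vec[-1] = 7-7 = 0 → [6, 13, 0, 6, 7]
append vec[-1]+vec[0] = 7+6 = 13 → [6, 13, 0, 6, 7, 13]
insert 8 at 3 → [6, 13, 0, 8, 6, 7, 13]
append 6 → [6, 13, 0, 8, 6, 7, 13, 6]
vec[0] = 1 → [1, 13, 0, 8, 6, 7, 13, 6]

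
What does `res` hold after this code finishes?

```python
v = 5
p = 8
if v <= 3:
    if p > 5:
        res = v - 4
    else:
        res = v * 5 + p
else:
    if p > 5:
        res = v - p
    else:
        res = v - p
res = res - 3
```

v=5, p=8
v <= 3 is False; p > 5 is True
→ res = v - p = -3
res = (-3)-3 = -6

-6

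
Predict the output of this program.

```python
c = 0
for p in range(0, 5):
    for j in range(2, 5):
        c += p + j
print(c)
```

75

p=0,j=2: c = 0+2 = 2
p=0,j=3: c = 2+3 = 5
p=0,j=4: c = 5+4 = 9
p=1,j=2: c = 9+3 = 12
p=1,j=3: c = 12+4 = 16
p=1,j=4: c = 16+5 = 21
p=2,j=2: c = 21+4 = 25
p=2,j=3: c = 25+5 = 30
p=2,j=4: c = 30+6 = 36
p=3,j=2: c = 36+5 = 41
p=3,j=3: c = 41+6 = 47
p=3,j=4: c = 47+7 = 54
p=4,j=2: c = 54+6 = 60
p=4,j=3: c = 60+7 = 67
p=4,j=4: c = 67+8 = 75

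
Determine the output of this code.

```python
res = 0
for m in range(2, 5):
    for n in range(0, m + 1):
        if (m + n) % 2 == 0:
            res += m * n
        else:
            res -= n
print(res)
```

33

m=2,n=0: even sum, res = 0+0 = 0
m=2,n=1: odd sum, res = 0-1 = -1
m=2,n=2: even sum, res = (-1)+4 = 3
m=3,n=0: odd sum, res = 3-0 = 3
m=3,n=1: even sum, res = 3+3 = 6
m=3,n=2: odd sum, res = 6-2 = 4
m=3,n=3: even sum, res = 4+9 = 13
m=4,n=0: even sum, res = 13+0 = 13
m=4,n=1: odd sum, res = 13-1 = 12
m=4,n=2: even sum, res = 12+8 = 20
m=4,n=3: odd sum, res = 20-3 = 17
m=4,n=4: even sum, res = 17+16 = 33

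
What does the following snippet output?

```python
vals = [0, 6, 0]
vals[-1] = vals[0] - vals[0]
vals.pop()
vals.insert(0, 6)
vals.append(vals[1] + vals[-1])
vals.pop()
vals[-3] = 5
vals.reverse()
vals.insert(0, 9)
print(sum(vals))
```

vals[-1] = vals[0]-vals[0] = 0-0 = 0 → [0, 6, 0]
pop() removes 0 → [0, 6]
insert 6 at 0 → [6, 0, 6]
append vals[1]+vals[-1] = 0+6 = 6 → [6, 0, 6, 6]
pop() removes 6 → [6, 0, 6]
vals[-3] = 5 → [5, 0, 6]
reverse → [6, 0, 5]
insert 9 at 0 → [9, 6, 0, 5]
sum = 20

20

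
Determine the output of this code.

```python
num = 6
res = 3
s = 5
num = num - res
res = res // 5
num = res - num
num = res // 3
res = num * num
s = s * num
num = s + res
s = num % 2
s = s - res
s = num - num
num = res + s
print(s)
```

num = 6-3 = 3
res = 3//5 = 0
num = 0-3 = -3
num = 0//3 = 0
res = 0*0 = 0
s = 5*0 = 0
num = 0+0 = 0
s = 0%2 = 0
s = 0-0 = 0
s = 0-0 = 0
num = 0+0 = 0

0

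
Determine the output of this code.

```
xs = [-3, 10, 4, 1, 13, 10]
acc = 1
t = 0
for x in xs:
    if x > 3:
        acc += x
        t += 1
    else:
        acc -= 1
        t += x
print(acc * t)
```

72

x=-3: not >3, acc = 1-1 = 0; t=-3
x=10: >3, acc = 0+10 = 10; t=-2
x=4: >3, acc = 10+4 = 14; t=-1
x=1: not >3, acc = 14-1 = 13; t=0
x=13: >3, acc = 13+13 = 26; t=1
x=10: >3, acc = 26+10 = 36; t=2
acc*t = 36*2 = 72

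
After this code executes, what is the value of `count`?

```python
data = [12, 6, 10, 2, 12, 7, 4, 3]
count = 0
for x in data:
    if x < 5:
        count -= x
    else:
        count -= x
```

x=12: not <5, count = 0-12 = -12
x=6: not <5, count = (-12)-6 = -18
x=10: not <5, count = (-18)-10 = -28
x=2: <5, count = (-28)-2 = -30
x=12: not <5, count = (-30)-12 = -42
x=7: not <5, count = (-42)-7 = -49
x=4: <5, count = (-49)-4 = -53
x=3: <5, count = (-53)-3 = -56

-56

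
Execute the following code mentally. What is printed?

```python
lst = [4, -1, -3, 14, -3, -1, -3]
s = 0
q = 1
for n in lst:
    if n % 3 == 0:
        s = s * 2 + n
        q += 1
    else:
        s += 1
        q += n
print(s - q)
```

n=4: not %3==0, s = 0+1 = 1; q=5
n=-1: not %3==0, s = 1+1 = 2; q=4
n=-3: %3==0, s = 2*2+(-3) = 1; q=5
n=14: not %3==0, s = 1+1 = 2; q=19
n=-3: %3==0, s = 2*2+(-3) = 1; q=20
n=-1: not %3==0, s = 1+1 = 2; q=19
n=-3: %3==0, s = 2*2+(-3) = 1; q=20
s-q = 1-20 = -19

-19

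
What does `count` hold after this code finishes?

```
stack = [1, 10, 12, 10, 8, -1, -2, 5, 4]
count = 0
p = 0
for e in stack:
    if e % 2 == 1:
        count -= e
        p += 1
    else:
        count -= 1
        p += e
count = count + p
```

34

e=1: odd, count = 0-1 = -1; p=1
e=10: not odd, count = (-1)-1 = -2; p=11
e=12: not odd, count = (-2)-1 = -3; p=23
e=10: not odd, count = (-3)-1 = -4; p=33
e=8: not odd, count = (-4)-1 = -5; p=41
e=-1: odd, count = (-5)-(-1) = -4; p=42
e=-2: not odd, count = (-4)-1 = -5; p=40
e=5: odd, count = (-5)-5 = -10; p=41
e=4: not odd, count = (-10)-1 = -11; p=45
count+p = (-11)+45 = 34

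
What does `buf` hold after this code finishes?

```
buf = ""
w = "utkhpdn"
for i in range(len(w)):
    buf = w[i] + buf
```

i=0: prepend 'u' → 'u'
i=1: prepend 't' → 'tu'
i=2: prepend 'k' → 'ktu'
i=3: prepend 'h' → 'hktu'
i=4: prepend 'p' → 'phktu'
i=5: prepend 'd' → 'dphktu'
i=6: prepend 'n' → 'ndphktu'

'ndphktu'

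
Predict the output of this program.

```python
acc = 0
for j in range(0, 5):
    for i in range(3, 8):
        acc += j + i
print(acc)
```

j=0,i=3: acc = 0+3 = 3
j=0,i=4: acc = 3+4 = 7
j=0,i=5: acc = 7+5 = 12
j=0,i=6: acc = 12+6 = 18
j=0,i=7: acc = 18+7 = 25
j=1,i=3: acc = 25+4 = 29
j=1,i=4: acc = 29+5 = 34
j=1,i=5: acc = 34+6 = 40
j=1,i=6: acc = 40+7 = 47
j=1,i=7: acc = 47+8 = 55
j=2,i=3: acc = 55+5 = 60
j=2,i=4: acc = 60+6 = 66
j=2,i=5: acc = 66+7 = 73
j=2,i=6: acc = 73+8 = 81
j=2,i=7: acc = 81+9 = 90
j=3,i=3: acc = 90+6 = 96
j=3,i=4: acc = 96+7 = 103
j=3,i=5: acc = 103+8 = 111
j=3,i=6: acc = 111+9 = 120
j=3,i=7: acc = 120+10 = 130
j=4,i=3: acc = 130+7 = 137
j=4,i=4: acc = 137+8 = 145
j=4,i=5: acc = 145+9 = 154
j=4,i=6: acc = 154+10 = 164
j=4,i=7: acc = 164+11 = 175

175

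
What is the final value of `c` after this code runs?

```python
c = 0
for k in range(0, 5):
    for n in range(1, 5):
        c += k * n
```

100

k=0,n=1: c = 0+0 = 0
k=0,n=2: c = 0+0 = 0
k=0,n=3: c = 0+0 = 0
k=0,n=4: c = 0+0 = 0
k=1,n=1: c = 0+1 = 1
k=1,n=2: c = 1+2 = 3
k=1,n=3: c = 3+3 = 6
k=1,n=4: c = 6+4 = 10
k=2,n=1: c = 10+2 = 12
k=2,n=2: c = 12+4 = 16
k=2,n=3: c = 16+6 = 22
k=2,n=4: c = 22+8 = 30
k=3,n=1: c = 30+3 = 33
k=3,n=2: c = 33+6 = 39
k=3,n=3: c = 39+9 = 48
k=3,n=4: c = 48+12 = 60
k=4,n=1: c = 60+4 = 64
k=4,n=2: c = 64+8 = 72
k=4,n=3: c = 72+12 = 84
k=4,n=4: c = 84+16 = 100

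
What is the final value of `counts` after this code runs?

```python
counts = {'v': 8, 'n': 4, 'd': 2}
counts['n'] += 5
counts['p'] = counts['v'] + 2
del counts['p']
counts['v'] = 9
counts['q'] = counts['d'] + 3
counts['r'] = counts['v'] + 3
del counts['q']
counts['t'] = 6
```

{'v': 9, 'n': 9, 'd': 2, 'r': 12, 't': 6}

counts['n'] = 4+5 = 9 → {'v': 8, 'n': 9, 'd': 2}
counts['p'] = counts['v']+2 = 10 → {'v': 8, 'n': 9, 'd': 2, 'p': 10}
del 'p' → {'v': 8, 'n': 9, 'd': 2}
counts['v'] = 9 → {'v': 9, 'n': 9, 'd': 2}
counts['q'] = counts['d']+3 = 5 → {'v': 9, 'n': 9, 'd': 2, 'q': 5}
counts['r'] = counts['v']+3 = 12 → {'v': 9, 'n': 9, 'd': 2, 'q': 5, 'r': 12}
del 'q' → {'v': 9, 'n': 9, 'd': 2, 'r': 12}
counts['t'] = 6 → {'v': 9, 'n': 9, 'd': 2, 'r': 12, 't': 6}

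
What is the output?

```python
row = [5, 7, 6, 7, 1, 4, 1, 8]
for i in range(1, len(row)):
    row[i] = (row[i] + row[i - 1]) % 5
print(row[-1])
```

4

i=1: row[1] = (7+5)%5 = 2 → [5, 2, 6, 7, 1, 4, 1, 8]
i=2: row[2] = (6+2)%5 = 3 → [5, 2, 3, 7, 1, 4, 1, 8]
i=3: row[3] = (7+3)%5 = 0 → [5, 2, 3, 0, 1, 4, 1, 8]
i=4: row[4] = (1+0)%5 = 1 → [5, 2, 3, 0, 1, 4, 1, 8]
i=5: row[5] = (4+1)%5 = 0 → [5, 2, 3, 0, 1, 0, 1, 8]
i=6: row[6] = (1+0)%5 = 1 → [5, 2, 3, 0, 1, 0, 1, 8]
i=7: row[7] = (8+1)%5 = 4 → [5, 2, 3, 0, 1, 0, 1, 4]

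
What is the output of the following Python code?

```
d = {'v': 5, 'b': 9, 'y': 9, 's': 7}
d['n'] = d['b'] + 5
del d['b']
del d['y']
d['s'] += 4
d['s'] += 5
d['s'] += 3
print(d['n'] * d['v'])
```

d['n'] = d['b']+5 = 14 → {'v': 5, 'b': 9, 'y': 9, 's': 7, 'n': 14}
del 'b' → {'v': 5, 'y': 9, 's': 7, 'n': 14}
del 'y' → {'v': 5, 's': 7, 'n': 14}
d['s'] = 7+4 = 11 → {'v': 5, 's': 11, 'n': 14}
d['s'] = 11+5 = 16 → {'v': 5, 's': 16, 'n': 14}
d['s'] = 16+3 = 19 → {'v': 5, 's': 19, 'n': 14}
d['n']*d['v'] = 14*5 = 70

70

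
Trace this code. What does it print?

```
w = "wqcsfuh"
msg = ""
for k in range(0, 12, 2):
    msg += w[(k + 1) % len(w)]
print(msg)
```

k=0: add w[1]='q' → 'q'
k=2: add w[3]='s' → 'qs'
k=4: add w[5]='u' → 'qsu'
k=6: add w[0]='w' → 'qsuw'
k=8: add w[2]='c' → 'qsuwc'
k=10: add w[4]='f' → 'qsuwcf'

qsuwcf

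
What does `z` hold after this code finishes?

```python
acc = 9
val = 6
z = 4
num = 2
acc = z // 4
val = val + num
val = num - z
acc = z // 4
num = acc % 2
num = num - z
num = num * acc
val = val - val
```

acc = 4//4 = 1
val = 6+2 = 8
val = 2-4 = -2
acc = 4//4 = 1
num = 1%2 = 1
num = 1-4 = -3
num = (-3)*1 = -3
val = (-2)-(-2) = 0

4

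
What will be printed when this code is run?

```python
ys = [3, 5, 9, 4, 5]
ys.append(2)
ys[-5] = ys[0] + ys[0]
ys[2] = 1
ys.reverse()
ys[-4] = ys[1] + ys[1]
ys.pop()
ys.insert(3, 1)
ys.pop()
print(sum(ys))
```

19

append 2 → [3, 5, 9, 4, 5, 2]
ys[-5] = ys[0]+ys[0] = 3+3 = 6 → [3, 6, 9, 4, 5, 2]
ys[2] = 1 → [3, 6, 1, 4, 5, 2]
reverse → [2, 5, 4, 1, 6, 3]
ys[-4] = ys[1]+ys[1] = 5+5 = 10 → [2, 5, 10, 1, 6, 3]
pop() removes 3 → [2, 5, 10, 1, 6]
insert 1 at 3 → [2, 5, 10, 1, 1, 6]
pop() removes 6 → [2, 5, 10, 1, 1]
sum = 19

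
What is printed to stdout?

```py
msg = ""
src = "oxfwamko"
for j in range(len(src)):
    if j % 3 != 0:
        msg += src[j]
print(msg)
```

j=0: skip
j=1: add 'x' → 'x'
j=2: add 'f' → 'xf'
j=3: skip
j=4: add 'a' → 'xfa'
j=5: add 'm' → 'xfam'
j=6: skip
j=7: add 'o' → 'xfamo'

xfamo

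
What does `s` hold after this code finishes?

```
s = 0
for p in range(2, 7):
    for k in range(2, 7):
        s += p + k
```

p=2,k=2: s = 0+4 = 4
p=2,k=3: s = 4+5 = 9
p=2,k=4: s = 9+6 = 15
p=2,k=5: s = 15+7 = 22
p=2,k=6: s = 22+8 = 30
p=3,k=2: s = 30+5 = 35
p=3,k=3: s = 35+6 = 41
p=3,k=4: s = 41+7 = 48
p=3,k=5: s = 48+8 = 56
p=3,k=6: s = 56+9 = 65
p=4,k=2: s = 65+6 = 71
p=4,k=3: s = 71+7 = 78
p=4,k=4: s = 78+8 = 86
p=4,k=5: s = 86+9 = 95
p=4,k=6: s = 95+10 = 105
p=5,k=2: s = 105+7 = 112
p=5,k=3: s = 112+8 = 120
p=5,k=4: s = 120+9 = 129
p=5,k=5: s = 129+10 = 139
p=5,k=6: s = 139+11 = 150
p=6,k=2: s = 150+8 = 158
p=6,k=3: s = 158+9 = 167
p=6,k=4: s = 167+10 = 177
p=6,k=5: s = 177+11 = 188
p=6,k=6: s = 188+12 = 200

200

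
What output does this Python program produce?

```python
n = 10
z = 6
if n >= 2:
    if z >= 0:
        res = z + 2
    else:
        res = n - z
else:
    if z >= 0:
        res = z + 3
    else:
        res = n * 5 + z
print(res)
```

8

n=10, z=6
n >= 2 is True; z >= 0 is True
→ res = z + 2 = 8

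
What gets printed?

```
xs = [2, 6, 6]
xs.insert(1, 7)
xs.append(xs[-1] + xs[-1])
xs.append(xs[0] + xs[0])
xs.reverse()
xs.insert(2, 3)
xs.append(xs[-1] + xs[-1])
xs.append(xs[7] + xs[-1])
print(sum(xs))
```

52

insert 7 at 1 → [2, 7, 6, 6]
append xs[-1]+xs[-1] = 6+6 = 12 → [2, 7, 6, 6, 12]
append xs[0]+xs[0] = 2+2 = 4 → [2, 7, 6, 6, 12, 4]
reverse → [4, 12, 6, 6, 7, 2]
insert 3 at 2 → [4, 12, 3, 6, 6, 7, 2]
append xs[-1]+xs[-1] = 2+2 = 4 → [4, 12, 3, 6, 6, 7, 2, 4]
append xs[7]+xs[-1] = 4+4 = 8 → [4, 12, 3, 6, 6, 7, 2, 4, 8]
sum = 52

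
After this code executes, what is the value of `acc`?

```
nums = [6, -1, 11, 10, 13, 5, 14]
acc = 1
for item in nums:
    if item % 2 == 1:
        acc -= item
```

-27

item=6: not odd
item=-1: odd, acc = 1-(-1) = 2
item=11: odd, acc = 2-11 = -9
item=10: not odd
item=13: odd, acc = (-9)-13 = -22
item=5: odd, acc = (-22)-5 = -27
item=14: not odd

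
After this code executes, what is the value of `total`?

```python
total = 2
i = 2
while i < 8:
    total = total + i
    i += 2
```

i=2: total = 2+2 = 4
i=4: total = 4+4 = 8
i=6: total = 8+6 = 14

14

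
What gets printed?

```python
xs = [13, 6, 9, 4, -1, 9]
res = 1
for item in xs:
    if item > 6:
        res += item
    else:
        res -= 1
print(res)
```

29

item=13: >6, res = 1+13 = 14
item=6: not >6, res = 14-1 = 13
item=9: >6, res = 13+9 = 22
item=4: not >6, res = 22-1 = 21
item=-1: not >6, res = 21-1 = 20
item=9: >6, res = 20+9 = 29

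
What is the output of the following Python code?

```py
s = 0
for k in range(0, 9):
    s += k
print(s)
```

k=0: s = 0+0 = 0
k=1: s = 0+1 = 1
k=2: s = 1+2 = 3
k=3: s = 3+3 = 6
k=4: s = 6+4 = 10
k=5: s = 10+5 = 15
k=6: s = 15+6 = 21
k=7: s = 21+7 = 28
k=8: s = 28+8 = 36

36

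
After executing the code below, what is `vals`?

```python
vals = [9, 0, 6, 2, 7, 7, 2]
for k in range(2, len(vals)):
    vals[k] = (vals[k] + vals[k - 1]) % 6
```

[9, 0, 0, 2, 3, 4, 0]

k=2: vals[2] = (6+0)%6 = 0 → [9, 0, 0, 2, 7, 7, 2]
k=3: vals[3] = (2+0)%6 = 2 → [9, 0, 0, 2, 7, 7, 2]
k=4: vals[4] = (7+2)%6 = 3 → [9, 0, 0, 2, 3, 7, 2]
k=5: vals[5] = (7+3)%6 = 4 → [9, 0, 0, 2, 3, 4, 2]
k=6: vals[6] = (2+4)%6 = 0 → [9, 0, 0, 2, 3, 4, 0]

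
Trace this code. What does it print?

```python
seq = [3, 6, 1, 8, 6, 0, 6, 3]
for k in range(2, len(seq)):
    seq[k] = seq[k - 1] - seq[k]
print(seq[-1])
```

-18

k=2: seq[2] = 6-1 = 5 → [3, 6, 5, 8, 6, 0, 6, 3]
k=3: seq[3] = 5-8 = -3 → [3, 6, 5, -3, 6, 0, 6, 3]
k=4: seq[4] = (-3)-6 = -9 → [3, 6, 5, -3, -9, 0, 6, 3]
k=5: seq[5] = (-9)-0 = -9 → [3, 6, 5, -3, -9, -9, 6, 3]
k=6: seq[6] = (-9)-6 = -15 → [3, 6, 5, -3, -9, -9, -15, 3]
k=7: seq[7] = (-15)-3 = -18 → [3, 6, 5, -3, -9, -9, -15, -18]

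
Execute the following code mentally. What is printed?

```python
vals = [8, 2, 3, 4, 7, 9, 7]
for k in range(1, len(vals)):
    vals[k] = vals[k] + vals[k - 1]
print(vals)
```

[8, 10, 13, 17, 24, 33, 40]

k=1: vals[1] = 2+8 = 10 → [8, 10, 3, 4, 7, 9, 7]
k=2: vals[2] = 3+10 = 13 → [8, 10, 13, 4, 7, 9, 7]
k=3: vals[3] = 4+13 = 17 → [8, 10, 13, 17, 7, 9, 7]
k=4: vals[4] = 7+17 = 24 → [8, 10, 13, 17, 24, 9, 7]
k=5: vals[5] = 9+24 = 33 → [8, 10, 13, 17, 24, 33, 7]
k=6: vals[6] = 7+33 = 40 → [8, 10, 13, 17, 24, 33, 40]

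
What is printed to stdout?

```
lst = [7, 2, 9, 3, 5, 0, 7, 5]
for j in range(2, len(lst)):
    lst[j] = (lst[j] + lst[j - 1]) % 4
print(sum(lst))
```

25

j=2: lst[2] = (9+2)%4 = 3 → [7, 2, 3, 3, 5, 0, 7, 5]
j=3: lst[3] = (3+3)%4 = 2 → [7, 2, 3, 2, 5, 0, 7, 5]
j=4: lst[4] = (5+2)%4 = 3 → [7, 2, 3, 2, 3, 0, 7, 5]
j=5: lst[5] = (0+3)%4 = 3 → [7, 2, 3, 2, 3, 3, 7, 5]
j=6: lst[6] = (7+3)%4 = 2 → [7, 2, 3, 2, 3, 3, 2, 5]
j=7: lst[7] = (5+2)%4 = 3 → [7, 2, 3, 2, 3, 3, 2, 3]
sum = 25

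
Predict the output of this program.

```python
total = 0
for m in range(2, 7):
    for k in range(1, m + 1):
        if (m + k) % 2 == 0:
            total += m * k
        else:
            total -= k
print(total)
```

135

m=2,k=1: odd sum, total = 0-1 = -1
m=2,k=2: even sum, total = (-1)+4 = 3
m=3,k=1: even sum, total = 3+3 = 6
m=3,k=2: odd sum, total = 6-2 = 4
m=3,k=3: even sum, total = 4+9 = 13
m=4,k=1: odd sum, total = 13-1 = 12
m=4,k=2: even sum, total = 12+8 = 20
m=4,k=3: odd sum, total = 20-3 = 17
m=4,k=4: even sum, total = 17+16 = 33
m=5,k=1: even sum, total = 33+5 = 38
m=5,k=2: odd sum, total = 38-2 = 36
m=5,k=3: even sum, total = 36+15 = 51
m=5,k=4: odd sum, total = 51-4 = 47
m=5,k=5: even sum, total = 47+25 = 72
m=6,k=1: odd sum, total = 72-1 = 71
m=6,k=2: even sum, total = 71+12 = 83
m=6,k=3: odd sum, total = 83-3 = 80
m=6,k=4: even sum, total = 80+24 = 104
m=6,k=5: odd sum, total = 104-5 = 99
m=6,k=6: even sum, total = 99+36 = 135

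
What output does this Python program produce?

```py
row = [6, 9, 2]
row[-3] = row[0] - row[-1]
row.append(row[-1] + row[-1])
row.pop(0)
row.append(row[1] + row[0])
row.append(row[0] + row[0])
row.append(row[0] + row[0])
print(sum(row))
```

62

row[-3] = row[0]-row[-1] = 6-2 = 4 → [4, 9, 2]
append row[-1]+row[-1] = 2+2 = 4 → [4, 9, 2, 4]
pop(0) removes 4 → [9, 2, 4]
append row[1]+row[0] = 2+9 = 11 → [9, 2, 4, 11]
append row[0]+row[0] = 9+9 = 18 → [9, 2, 4, 11, 18]
append row[0]+row[0] = 9+9 = 18 → [9, 2, 4, 11, 18, 18]
sum = 62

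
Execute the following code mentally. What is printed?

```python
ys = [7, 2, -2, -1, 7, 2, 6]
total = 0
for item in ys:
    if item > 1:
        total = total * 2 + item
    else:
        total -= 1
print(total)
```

150

item=7: >1, total = 0*2+7 = 7
item=2: >1, total = 7*2+2 = 16
item=-2: not >1, total = 16-1 = 15
item=-1: not >1, total = 15-1 = 14
item=7: >1, total = 14*2+7 = 35
item=2: >1, total = 35*2+2 = 72
item=6: >1, total = 72*2+6 = 150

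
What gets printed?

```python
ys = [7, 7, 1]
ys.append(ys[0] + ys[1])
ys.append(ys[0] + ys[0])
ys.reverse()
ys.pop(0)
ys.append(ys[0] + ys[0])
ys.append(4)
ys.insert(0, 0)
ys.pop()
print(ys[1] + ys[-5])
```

append ys[0]+ys[1] = 7+7 = 14 → [7, 7, 1, 14]
append ys[0]+ys[0] = 7+7 = 14 → [7, 7, 1, 14, 14]
reverse → [14, 14, 1, 7, 7]
pop(0) removes 14 → [14, 1, 7, 7]
append ys[0]+ys[0] = 14+14 = 28 → [14, 1, 7, 7, 28]
append 4 → [14, 1, 7, 7, 28, 4]
insert 0 at 0 → [0, 14, 1, 7, 7, 28, 4]
pop() removes 4 → [0, 14, 1, 7, 7, 28]
ys[1]+ys[-5] = 14+14 = 28

28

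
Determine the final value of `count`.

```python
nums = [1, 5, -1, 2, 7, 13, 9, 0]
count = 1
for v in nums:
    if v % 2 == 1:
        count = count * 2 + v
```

v=1: odd, count = 1*2+1 = 3
v=5: odd, count = 3*2+5 = 11
v=-1: odd, count = 11*2+(-1) = 21
v=2: not odd
v=7: odd, count = 21*2+7 = 49
v=13: odd, count = 49*2+13 = 111
v=9: odd, count = 111*2+9 = 231
v=0: not odd

231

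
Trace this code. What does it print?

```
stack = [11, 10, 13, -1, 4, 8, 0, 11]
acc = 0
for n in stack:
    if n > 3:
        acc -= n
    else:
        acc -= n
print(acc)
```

n=11: >3, acc = 0-11 = -11
n=10: >3, acc = (-11)-10 = -21
n=13: >3, acc = (-21)-13 = -34
n=-1: not >3, acc = (-34)-(-1) = -33
n=4: >3, acc = (-33)-4 = -37
n=8: >3, acc = (-37)-8 = -45
n=0: not >3, acc = (-45)-0 = -45
n=11: >3, acc = (-45)-11 = -56

-56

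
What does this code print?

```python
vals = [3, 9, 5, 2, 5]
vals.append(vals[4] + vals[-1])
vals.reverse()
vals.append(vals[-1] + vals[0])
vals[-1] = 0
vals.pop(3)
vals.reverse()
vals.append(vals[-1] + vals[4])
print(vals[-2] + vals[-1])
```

25

append vals[4]+vals[-1] = 5+5 = 10 → [3, 9, 5, 2, 5, 10]
reverse → [10, 5, 2, 5, 9, 3]
append vals[-1]+vals[0] = 3+10 = 13 → [10, 5, 2, 5, 9, 3, 13]
vals[-1] = 0 → [10, 5, 2, 5, 9, 3, 0]
pop(3) removes 5 → [10, 5, 2, 9, 3, 0]
reverse → [0, 3, 9, 2, 5, 10]
append vals[-1]+vals[4] = 10+5 = 15 → [0, 3, 9, 2, 5, 10, 15]
vals[-2]+vals[-1] = 10+15 = 25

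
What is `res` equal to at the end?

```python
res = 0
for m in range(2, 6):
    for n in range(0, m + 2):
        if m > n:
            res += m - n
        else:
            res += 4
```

m=2,n=0: 2>0, res = 0+2 = 2
m=2,n=1: 2>1, res = 2+1 = 3
m=2,n=2: not 2>2, res = 3+4 = 7
m=2,n=3: not 2>3, res = 7+4 = 11
m=3,n=0: 3>0, res = 11+3 = 14
m=3,n=1: 3>1, res = 14+2 = 16
m=3,n=2: 3>2, res = 16+1 = 17
m=3,n=3: not 3>3, res = 17+4 = 21
m=3,n=4: not 3>4, res = 21+4 = 25
m=4,n=0: 4>0, res = 25+4 = 29
m=4,n=1: 4>1, res = 29+3 = 32
m=4,n=2: 4>2, res = 32+2 = 34
m=4,n=3: 4>3, res = 34+1 = 35
m=4,n=4: not 4>4, res = 35+4 = 39
m=4,n=5: not 4>5, res = 39+4 = 43
m=5,n=0: 5>0, res = 43+5 = 48
m=5,n=1: 5>1, res = 48+4 = 52
m=5,n=2: 5>2, res = 52+3 = 55
m=5,n=3: 5>3, res = 55+2 = 57
m=5,n=4: 5>4, res = 57+1 = 58
m=5,n=5: not 5>5, res = 58+4 = 62
m=5,n=6: not 5>6, res = 62+4 = 66

66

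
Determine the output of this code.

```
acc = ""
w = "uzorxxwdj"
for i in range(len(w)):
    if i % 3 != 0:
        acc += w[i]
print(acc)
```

i=0: skip
i=1: add 'z' → 'z'
i=2: add 'o' → 'zo'
i=3: skip
i=4: add 'x' → 'zox'
i=5: add 'x' → 'zoxx'
i=6: skip
i=7: add 'd' → 'zoxxd'
i=8: add 'j' → 'zoxxdj'

zoxxdj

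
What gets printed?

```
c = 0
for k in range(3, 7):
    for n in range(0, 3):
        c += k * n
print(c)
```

54

k=3,n=0: c = 0+0 = 0
k=3,n=1: c = 0+3 = 3
k=3,n=2: c = 3+6 = 9
k=4,n=0: c = 9+0 = 9
k=4,n=1: c = 9+4 = 13
k=4,n=2: c = 13+8 = 21
k=5,n=0: c = 21+0 = 21
k=5,n=1: c = 21+5 = 26
k=5,n=2: c = 26+10 = 36
k=6,n=0: c = 36+0 = 36
k=6,n=1: c = 36+6 = 42
k=6,n=2: c = 42+12 = 54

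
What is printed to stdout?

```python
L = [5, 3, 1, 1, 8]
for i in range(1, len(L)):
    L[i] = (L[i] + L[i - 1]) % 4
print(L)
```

[5, 0, 1, 2, 2]

i=1: L[1] = (3+5)%4 = 0 → [5, 0, 1, 1, 8]
i=2: L[2] = (1+0)%4 = 1 → [5, 0, 1, 1, 8]
i=3: L[3] = (1+1)%4 = 2 → [5, 0, 1, 2, 8]
i=4: L[4] = (8+2)%4 = 2 → [5, 0, 1, 2, 2]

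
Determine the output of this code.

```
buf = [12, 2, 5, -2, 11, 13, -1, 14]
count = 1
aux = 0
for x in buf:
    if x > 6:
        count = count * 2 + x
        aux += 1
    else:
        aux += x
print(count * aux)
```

x=12: >6, count = 1*2+12 = 14; aux=1
x=2: not >6; aux=3
x=5: not >6; aux=8
x=-2: not >6; aux=6
x=11: >6, count = 14*2+11 = 39; aux=7
x=13: >6, count = 39*2+13 = 91; aux=8
x=-1: not >6; aux=7
x=14: >6, count = 91*2+14 = 196; aux=8
count*aux = 196*8 = 1568

1568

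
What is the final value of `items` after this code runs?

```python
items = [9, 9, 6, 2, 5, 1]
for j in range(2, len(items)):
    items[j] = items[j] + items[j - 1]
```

j=2: items[2] = 6+9 = 15 → [9, 9, 15, 2, 5, 1]
j=3: items[3] = 2+15 = 17 → [9, 9, 15, 17, 5, 1]
j=4: items[4] = 5+17 = 22 → [9, 9, 15, 17, 22, 1]
j=5: items[5] = 1+22 = 23 → [9, 9, 15, 17, 22, 23]

[9, 9, 15, 17, 22, 23]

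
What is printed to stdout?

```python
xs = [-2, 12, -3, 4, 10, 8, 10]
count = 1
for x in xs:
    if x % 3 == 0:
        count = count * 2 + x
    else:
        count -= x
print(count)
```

x=-2: not %3==0, count = 1-(-2) = 3
x=12: %3==0, count = 3*2+12 = 18
x=-3: %3==0, count = 18*2+(-3) = 33
x=4: not %3==0, count = 33-4 = 29
x=10: not %3==0, count = 29-10 = 19
x=8: not %3==0, count = 19-8 = 11
x=10: not %3==0, count = 11-10 = 1

1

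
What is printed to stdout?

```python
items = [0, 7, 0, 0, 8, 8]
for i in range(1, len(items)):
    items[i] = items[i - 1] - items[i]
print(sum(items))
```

-59

i=1: items[1] = 0-7 = -7 → [0, -7, 0, 0, 8, 8]
i=2: items[2] = (-7)-0 = -7 → [0, -7, -7, 0, 8, 8]
i=3: items[3] = (-7)-0 = -7 → [0, -7, -7, -7, 8, 8]
i=4: items[4] = (-7)-8 = -15 → [0, -7, -7, -7, -15, 8]
i=5: items[5] = (-15)-8 = -23 → [0, -7, -7, -7, -15, -23]
sum = -59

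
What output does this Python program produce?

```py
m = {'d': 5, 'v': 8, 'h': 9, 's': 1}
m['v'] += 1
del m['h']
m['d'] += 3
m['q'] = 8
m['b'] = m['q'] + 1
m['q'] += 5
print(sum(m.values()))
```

m['v'] = 8+1 = 9 → {'d': 5, 'v': 9, 'h': 9, 's': 1}
del 'h' → {'d': 5, 'v': 9, 's': 1}
m['d'] = 5+3 = 8 → {'d': 8, 'v': 9, 's': 1}
m['q'] = 8 → {'d': 8, 'v': 9, 's': 1, 'q': 8}
m['b'] = m['q']+1 = 9 → {'d': 8, 'v': 9, 's': 1, 'q': 8, 'b': 9}
m['q'] = 8+5 = 13 → {'d': 8, 'v': 9, 's': 1, 'q': 13, 'b': 9}
sum of values = 40

40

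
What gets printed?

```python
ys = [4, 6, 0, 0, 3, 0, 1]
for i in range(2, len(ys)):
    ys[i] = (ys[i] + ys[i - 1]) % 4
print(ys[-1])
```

2

i=2: ys[2] = (0+6)%4 = 2 → [4, 6, 2, 0, 3, 0, 1]
i=3: ys[3] = (0+2)%4 = 2 → [4, 6, 2, 2, 3, 0, 1]
i=4: ys[4] = (3+2)%4 = 1 → [4, 6, 2, 2, 1, 0, 1]
i=5: ys[5] = (0+1)%4 = 1 → [4, 6, 2, 2, 1, 1, 1]
i=6: ys[6] = (1+1)%4 = 2 → [4, 6, 2, 2, 1, 1, 2]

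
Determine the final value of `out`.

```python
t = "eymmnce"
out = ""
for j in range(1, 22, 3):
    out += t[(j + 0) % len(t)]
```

'ynememc'

j=1: add t[1]='y' → 'y'
j=4: add t[4]='n' → 'yn'
j=7: add t[0]='e' → 'yne'
j=10: add t[3]='m' → 'ynem'
j=13: add t[6]='e' → 'yneme'
j=16: add t[2]='m' → 'ynemem'
j=19: add t[5]='c' → 'ynememc'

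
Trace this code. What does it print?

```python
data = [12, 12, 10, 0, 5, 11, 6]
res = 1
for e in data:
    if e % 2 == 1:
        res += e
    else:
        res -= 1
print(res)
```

e=12: not odd, res = 1-1 = 0
e=12: not odd, res = 0-1 = -1
e=10: not odd, res = (-1)-1 = -2
e=0: not odd, res = (-2)-1 = -3
e=5: odd, res = (-3)+5 = 2
e=11: odd, res = 2+11 = 13
e=6: not odd, res = 13-1 = 12

12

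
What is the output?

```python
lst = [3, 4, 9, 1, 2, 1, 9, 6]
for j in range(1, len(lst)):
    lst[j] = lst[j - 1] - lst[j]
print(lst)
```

[3, -1, -10, -11, -13, -14, -23, -29]

j=1: lst[1] = 3-4 = -1 → [3, -1, 9, 1, 2, 1, 9, 6]
j=2: lst[2] = (-1)-9 = -10 → [3, -1, -10, 1, 2, 1, 9, 6]
j=3: lst[3] = (-10)-1 = -11 → [3, -1, -10, -11, 2, 1, 9, 6]
j=4: lst[4] = (-11)-2 = -13 → [3, -1, -10, -11, -13, 1, 9, 6]
j=5: lst[5] = (-13)-1 = -14 → [3, -1, -10, -11, -13, -14, 9, 6]
j=6: lst[6] = (-14)-9 = -23 → [3, -1, -10, -11, -13, -14, -23, 6]
j=7: lst[7] = (-23)-6 = -29 → [3, -1, -10, -11, -13, -14, -23, -29]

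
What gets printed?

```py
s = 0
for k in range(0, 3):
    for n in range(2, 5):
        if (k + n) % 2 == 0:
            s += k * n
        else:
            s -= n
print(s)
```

k=0,n=2: even sum, s = 0+0 = 0
k=0,n=3: odd sum, s = 0-3 = -3
k=0,n=4: even sum, s = (-3)+0 = -3
k=1,n=2: odd sum, s = (-3)-2 = -5
k=1,n=3: even sum, s = (-5)+3 = -2
k=1,n=4: odd sum, s = (-2)-4 = -6
k=2,n=2: even sum, s = (-6)+4 = -2
k=2,n=3: odd sum, s = (-2)-3 = -5
k=2,n=4: even sum, s = (-5)+8 = 3

3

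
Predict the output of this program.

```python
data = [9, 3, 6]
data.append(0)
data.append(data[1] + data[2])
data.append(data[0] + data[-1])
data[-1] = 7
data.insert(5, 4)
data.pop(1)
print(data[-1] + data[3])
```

append 0 → [9, 3, 6, 0]
append data[1]+data[2] = 3+6 = 9 → [9, 3, 6, 0, 9]
append data[0]+data[-1] = 9+9 = 18 → [9, 3, 6, 0, 9, 18]
data[-1] = 7 → [9, 3, 6, 0, 9, 7]
insert 4 at 5 → [9, 3, 6, 0, 9, 4, 7]
pop(1) removes 3 → [9, 6, 0, 9, 4, 7]
data[-1]+data[3] = 7+9 = 16

16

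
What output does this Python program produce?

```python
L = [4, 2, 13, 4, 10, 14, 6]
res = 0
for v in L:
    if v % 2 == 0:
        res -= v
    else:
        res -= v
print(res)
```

v=4: even, res = 0-4 = -4
v=2: even, res = (-4)-2 = -6
v=13: not even, res = (-6)-13 = -19
v=4: even, res = (-19)-4 = -23
v=10: even, res = (-23)-10 = -33
v=14: even, res = (-33)-14 = -47
v=6: even, res = (-47)-6 = -53

-53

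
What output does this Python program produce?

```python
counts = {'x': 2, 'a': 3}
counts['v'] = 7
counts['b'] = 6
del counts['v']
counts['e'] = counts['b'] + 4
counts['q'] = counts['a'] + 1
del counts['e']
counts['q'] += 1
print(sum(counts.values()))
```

16

counts['v'] = 7 → {'x': 2, 'a': 3, 'v': 7}
counts['b'] = 6 → {'x': 2, 'a': 3, 'v': 7, 'b': 6}
del 'v' → {'x': 2, 'a': 3, 'b': 6}
counts['e'] = counts['b']+4 = 10 → {'x': 2, 'a': 3, 'b': 6, 'e': 10}
counts['q'] = counts['a']+1 = 4 → {'x': 2, 'a': 3, 'b': 6, 'e': 10, 'q': 4}
del 'e' → {'x': 2, 'a': 3, 'b': 6, 'q': 4}
counts['q'] = 4+1 = 5 → {'x': 2, 'a': 3, 'b': 6, 'q': 5}
sum of values = 16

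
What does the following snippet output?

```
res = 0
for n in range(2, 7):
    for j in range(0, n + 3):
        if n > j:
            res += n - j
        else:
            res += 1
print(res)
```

70

n=2,j=0: 2>0, res = 0+2 = 2
n=2,j=1: 2>1, res = 2+1 = 3
n=2,j=2: not 2>2, res = 3+1 = 4
n=2,j=3: not 2>3, res = 4+1 = 5
n=2,j=4: not 2>4, res = 5+1 = 6
n=3,j=0: 3>0, res = 6+3 = 9
n=3,j=1: 3>1, res = 9+2 = 11
n=3,j=2: 3>2, res = 11+1 = 12
n=3,j=3: not 3>3, res = 12+1 = 13
n=3,j=4: not 3>4, res = 13+1 = 14
n=3,j=5: not 3>5, res = 14+1 = 15
n=4,j=0: 4>0, res = 15+4 = 19
n=4,j=1: 4>1, res = 19+3 = 22
n=4,j=2: 4>2, res = 22+2 = 24
n=4,j=3: 4>3, res = 24+1 = 25
n=4,j=4: not 4>4, res = 25+1 = 26
n=4,j=5: not 4>5, res = 26+1 = 27
n=4,j=6: not 4>6, res = 27+1 = 28
n=5,j=0: 5>0, res = 28+5 = 33
n=5,j=1: 5>1, res = 33+4 = 37
n=5,j=2: 5>2, res = 37+3 = 40
n=5,j=3: 5>3, res = 40+2 = 42
n=5,j=4: 5>4, res = 42+1 = 43
n=5,j=5: not 5>5, res = 43+1 = 44
n=5,j=6: not 5>6, res = 44+1 = 45
n=5,j=7: not 5>7, res = 45+1 = 46
n=6,j=0: 6>0, res = 46+6 = 52
n=6,j=1: 6>1, res = 52+5 = 57
n=6,j=2: 6>2, res = 57+4 = 61
n=6,j=3: 6>3, res = 61+3 = 64
n=6,j=4: 6>4, res = 64+2 = 66
n=6,j=5: 6>5, res = 66+1 = 67
n=6,j=6: not 6>6, res = 67+1 = 68
n=6,j=7: not 6>7, res = 68+1 = 69
n=6,j=8: not 6>8, res = 69+1 = 70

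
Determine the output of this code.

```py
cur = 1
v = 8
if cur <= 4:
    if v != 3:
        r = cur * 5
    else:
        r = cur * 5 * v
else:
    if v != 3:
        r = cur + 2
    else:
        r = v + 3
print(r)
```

5

cur=1, v=8
cur <= 4 is True; v != 3 is True
→ r = cur * 5 = 5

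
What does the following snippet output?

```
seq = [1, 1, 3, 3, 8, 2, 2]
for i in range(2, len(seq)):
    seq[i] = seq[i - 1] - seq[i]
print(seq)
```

[1, 1, -2, -5, -13, -15, -17]

i=2: seq[2] = 1-3 = -2 → [1, 1, -2, 3, 8, 2, 2]
i=3: seq[3] = (-2)-3 = -5 → [1, 1, -2, -5, 8, 2, 2]
i=4: seq[4] = (-5)-8 = -13 → [1, 1, -2, -5, -13, 2, 2]
i=5: seq[5] = (-13)-2 = -15 → [1, 1, -2, -5, -13, -15, 2]
i=6: seq[6] = (-15)-2 = -17 → [1, 1, -2, -5, -13, -15, -17]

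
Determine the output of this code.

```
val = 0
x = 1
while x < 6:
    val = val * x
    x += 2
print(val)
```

0

x=1: val = 0*1 = 0
x=3: val = 0*3 = 0
x=5: val = 0*5 = 0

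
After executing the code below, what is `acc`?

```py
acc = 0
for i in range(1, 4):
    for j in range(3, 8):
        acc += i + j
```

i=1,j=3: acc = 0+4 = 4
i=1,j=4: acc = 4+5 = 9
i=1,j=5: acc = 9+6 = 15
i=1,j=6: acc = 15+7 = 22
i=1,j=7: acc = 22+8 = 30
i=2,j=3: acc = 30+5 = 35
i=2,j=4: acc = 35+6 = 41
i=2,j=5: acc = 41+7 = 48
i=2,j=6: acc = 48+8 = 56
i=2,j=7: acc = 56+9 = 65
i=3,j=3: acc = 65+6 = 71
i=3,j=4: acc = 71+7 = 78
i=3,j=5: acc = 78+8 = 86
i=3,j=6: acc = 86+9 = 95
i=3,j=7: acc = 95+10 = 105

105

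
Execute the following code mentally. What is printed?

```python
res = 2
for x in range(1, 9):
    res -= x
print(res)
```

-34

x=1: res = 2-1 = 1
x=2: res = 1-2 = -1
x=3: res = (-1)-3 = -4
x=4: res = (-4)-4 = -8
x=5: res = (-8)-5 = -13
x=6: res = (-13)-6 = -19
x=7: res = (-19)-7 = -26
x=8: res = (-26)-8 = -34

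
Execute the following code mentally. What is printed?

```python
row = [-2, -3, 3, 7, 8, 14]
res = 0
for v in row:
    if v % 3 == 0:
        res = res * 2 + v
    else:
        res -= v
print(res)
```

-24

v=-2: not %3==0, res = 0-(-2) = 2
v=-3: %3==0, res = 2*2+(-3) = 1
v=3: %3==0, res = 1*2+3 = 5
v=7: not %3==0, res = 5-7 = -2
v=8: not %3==0, res = (-2)-8 = -10
v=14: not %3==0, res = (-10)-14 = -24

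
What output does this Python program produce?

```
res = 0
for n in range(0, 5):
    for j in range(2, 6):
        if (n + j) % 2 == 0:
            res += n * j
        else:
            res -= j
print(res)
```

n=0,j=2: even sum, res = 0+0 = 0
n=0,j=3: odd sum, res = 0-3 = -3
n=0,j=4: even sum, res = (-3)+0 = -3
n=0,j=5: odd sum, res = (-3)-5 = -8
n=1,j=2: odd sum, res = (-8)-2 = -10
n=1,j=3: even sum, res = (-10)+3 = -7
n=1,j=4: odd sum, res = (-7)-4 = -11
n=1,j=5: even sum, res = (-11)+5 = -6
n=2,j=2: even sum, res = (-6)+4 = -2
n=2,j=3: odd sum, res = (-2)-3 = -5
n=2,j=4: even sum, res = (-5)+8 = 3
n=2,j=5: odd sum, res = 3-5 = -2
n=3,j=2: odd sum, res = (-2)-2 = -4
n=3,j=3: even sum, res = (-4)+9 = 5
n=3,j=4: odd sum, res = 5-4 = 1
n=3,j=5: even sum, res = 1+15 = 16
n=4,j=2: even sum, res = 16+8 = 24
n=4,j=3: odd sum, res = 24-3 = 21
n=4,j=4: even sum, res = 21+16 = 37
n=4,j=5: odd sum, res = 37-5 = 32

32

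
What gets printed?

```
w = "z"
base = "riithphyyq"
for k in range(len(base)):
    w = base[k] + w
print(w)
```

qyyhphtiirz

k=0: prepend 'r' → 'rz'
k=1: prepend 'i' → 'irz'
k=2: prepend 'i' → 'iirz'
k=3: prepend 't' → 'tiirz'
k=4: prepend 'h' → 'htiirz'
k=5: prepend 'p' → 'phtiirz'
k=6: prepend 'h' → 'hphtiirz'
k=7: prepend 'y' → 'yhphtiirz'
k=8: prepend 'y' → 'yyhphtiirz'
k=9: prepend 'q' → 'qyyhphtiirz'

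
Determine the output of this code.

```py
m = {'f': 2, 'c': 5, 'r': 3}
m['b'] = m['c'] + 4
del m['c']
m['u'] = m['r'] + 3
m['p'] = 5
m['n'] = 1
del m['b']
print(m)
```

m['b'] = m['c']+4 = 9 → {'f': 2, 'c': 5, 'r': 3, 'b': 9}
del 'c' → {'f': 2, 'r': 3, 'b': 9}
m['u'] = m['r']+3 = 6 → {'f': 2, 'r': 3, 'b': 9, 'u': 6}
m['p'] = 5 → {'f': 2, 'r': 3, 'b': 9, 'u': 6, 'p': 5}
m['n'] = 1 → {'f': 2, 'r': 3, 'b': 9, 'u': 6, 'p': 5, 'n': 1}
del 'b' → {'f': 2, 'r': 3, 'u': 6, 'p': 5, 'n': 1}

{'f': 2, 'r': 3, 'u': 6, 'p': 5, 'n': 1}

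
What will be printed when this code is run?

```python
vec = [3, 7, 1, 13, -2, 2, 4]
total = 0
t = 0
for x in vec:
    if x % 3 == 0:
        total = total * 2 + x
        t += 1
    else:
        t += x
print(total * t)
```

x=3: %3==0, total = 0*2+3 = 3; t=1
x=7: not %3==0; t=8
x=1: not %3==0; t=9
x=13: not %3==0; t=22
x=-2: not %3==0; t=20
x=2: not %3==0; t=22
x=4: not %3==0; t=26
total*t = 3*26 = 78

78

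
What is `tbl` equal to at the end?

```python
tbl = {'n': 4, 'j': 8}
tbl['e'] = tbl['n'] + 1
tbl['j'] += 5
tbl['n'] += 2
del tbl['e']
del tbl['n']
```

tbl['e'] = tbl['n']+1 = 5 → {'n': 4, 'j': 8, 'e': 5}
tbl['j'] = 8+5 = 13 → {'n': 4, 'j': 13, 'e': 5}
tbl['n'] = 4+2 = 6 → {'n': 6, 'j': 13, 'e': 5}
del 'e' → {'n': 6, 'j': 13}
del 'n' → {'j': 13}

{'j': 13}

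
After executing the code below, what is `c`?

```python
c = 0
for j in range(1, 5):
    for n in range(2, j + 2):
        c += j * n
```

95

j=1,n=2: c = 0+2 = 2
j=2,n=2: c = 2+4 = 6
j=2,n=3: c = 6+6 = 12
j=3,n=2: c = 12+6 = 18
j=3,n=3: c = 18+9 = 27
j=3,n=4: c = 27+12 = 39
j=4,n=2: c = 39+8 = 47
j=4,n=3: c = 47+12 = 59
j=4,n=4: c = 59+16 = 75
j=4,n=5: c = 75+20 = 95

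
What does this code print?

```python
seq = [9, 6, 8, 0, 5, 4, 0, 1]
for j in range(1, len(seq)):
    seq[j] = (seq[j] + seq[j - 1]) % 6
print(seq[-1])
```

3

j=1: seq[1] = (6+9)%6 = 3 → [9, 3, 8, 0, 5, 4, 0, 1]
j=2: seq[2] = (8+3)%6 = 5 → [9, 3, 5, 0, 5, 4, 0, 1]
j=3: seq[3] = (0+5)%6 = 5 → [9, 3, 5, 5, 5, 4, 0, 1]
j=4: seq[4] = (5+5)%6 = 4 → [9, 3, 5, 5, 4, 4, 0, 1]
j=5: seq[5] = (4+4)%6 = 2 → [9, 3, 5, 5, 4, 2, 0, 1]
j=6: seq[6] = (0+2)%6 = 2 → [9, 3, 5, 5, 4, 2, 2, 1]
j=7: seq[7] = (1+2)%6 = 3 → [9, 3, 5, 5, 4, 2, 2, 3]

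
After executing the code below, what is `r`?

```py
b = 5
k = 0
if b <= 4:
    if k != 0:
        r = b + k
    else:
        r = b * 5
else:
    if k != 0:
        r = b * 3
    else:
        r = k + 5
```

5

b=5, k=0
b <= 4 is False; k != 0 is False
→ r = k + 5 = 5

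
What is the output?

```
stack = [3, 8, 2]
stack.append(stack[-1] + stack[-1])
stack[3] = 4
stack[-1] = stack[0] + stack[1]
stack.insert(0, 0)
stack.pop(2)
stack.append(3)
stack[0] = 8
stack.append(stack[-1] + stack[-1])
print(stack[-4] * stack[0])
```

append stack[-1]+stack[-1] = 2+2 = 4 → [3, 8, 2, 4]
stack[3] = 4 → [3, 8, 2, 4]
stack[-1] = stack[0]+stack[1] = 3+8 = 11 → [3, 8, 2, 11]
insert 0 at 0 → [0, 3, 8, 2, 11]
pop(2) removes 8 → [0, 3, 2, 11]
append 3 → [0, 3, 2, 11, 3]
stack[0] = 8 → [8, 3, 2, 11, 3]
append stack[-1]+stack[-1] = 3+3 = 6 → [8, 3, 2, 11, 3, 6]
stack[-4]*stack[0] = 2*8 = 16

16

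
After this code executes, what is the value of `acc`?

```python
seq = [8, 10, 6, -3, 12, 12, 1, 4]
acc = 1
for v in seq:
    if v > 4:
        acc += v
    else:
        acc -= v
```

47

v=8: >4, acc = 1+8 = 9
v=10: >4, acc = 9+10 = 19
v=6: >4, acc = 19+6 = 25
v=-3: not >4, acc = 25-(-3) = 28
v=12: >4, acc = 28+12 = 40
v=12: >4, acc = 40+12 = 52
v=1: not >4, acc = 52-1 = 51
v=4: not >4, acc = 51-4 = 47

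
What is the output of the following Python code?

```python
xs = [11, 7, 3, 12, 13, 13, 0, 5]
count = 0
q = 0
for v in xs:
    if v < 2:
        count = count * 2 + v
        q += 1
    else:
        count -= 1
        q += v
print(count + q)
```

52

v=11: not <2, count = 0-1 = -1; q=11
v=7: not <2, count = (-1)-1 = -2; q=18
v=3: not <2, count = (-2)-1 = -3; q=21
v=12: not <2, count = (-3)-1 = -4; q=33
v=13: not <2, count = (-4)-1 = -5; q=46
v=13: not <2, count = (-5)-1 = -6; q=59
v=0: <2, count = (-6)*2+0 = -12; q=60
v=5: not <2, count = (-12)-1 = -13; q=65
count+q = (-13)+65 = 52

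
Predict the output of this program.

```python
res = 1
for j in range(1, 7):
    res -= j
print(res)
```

j=1: res = 1-1 = 0
j=2: res = 0-2 = -2
j=3: res = (-2)-3 = -5
j=4: res = (-5)-4 = -9
j=5: res = (-9)-5 = -14
j=6: res = (-14)-6 = -20

-20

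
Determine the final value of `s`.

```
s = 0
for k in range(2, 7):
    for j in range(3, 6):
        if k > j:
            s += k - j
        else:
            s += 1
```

k=2,j=3: not 2>3, s = 0+1 = 1
k=2,j=4: not 2>4, s = 1+1 = 2
k=2,j=5: not 2>5, s = 2+1 = 3
k=3,j=3: not 3>3, s = 3+1 = 4
k=3,j=4: not 3>4, s = 4+1 = 5
k=3,j=5: not 3>5, s = 5+1 = 6
k=4,j=3: 4>3, s = 6+1 = 7
k=4,j=4: not 4>4, s = 7+1 = 8
k=4,j=5: not 4>5, s = 8+1 = 9
k=5,j=3: 5>3, s = 9+2 = 11
k=5,j=4: 5>4, s = 11+1 = 12
k=5,j=5: not 5>5, s = 12+1 = 13
k=6,j=3: 6>3, s = 13+3 = 16
k=6,j=4: 6>4, s = 16+2 = 18
k=6,j=5: 6>5, s = 18+1 = 19

19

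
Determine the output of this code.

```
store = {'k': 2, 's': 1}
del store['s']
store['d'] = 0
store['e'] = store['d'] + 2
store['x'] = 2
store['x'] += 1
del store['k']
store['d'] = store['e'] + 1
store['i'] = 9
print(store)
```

{'d': 3, 'e': 2, 'x': 3, 'i': 9}

del 's' → {'k': 2}
store['d'] = 0 → {'k': 2, 'd': 0}
store['e'] = store['d']+2 = 2 → {'k': 2, 'd': 0, 'e': 2}
store['x'] = 2 → {'k': 2, 'd': 0, 'e': 2, 'x': 2}
store['x'] = 2+1 = 3 → {'k': 2, 'd': 0, 'e': 2, 'x': 3}
del 'k' → {'d': 0, 'e': 2, 'x': 3}
store['d'] = store['e']+1 = 3 → {'d': 3, 'e': 2, 'x': 3}
store['i'] = 9 → {'d': 3, 'e': 2, 'x': 3, 'i': 9}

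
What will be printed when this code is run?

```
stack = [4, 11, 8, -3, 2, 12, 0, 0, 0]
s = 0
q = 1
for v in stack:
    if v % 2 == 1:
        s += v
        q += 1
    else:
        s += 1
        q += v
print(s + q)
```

v=4: not odd, s = 0+1 = 1; q=5
v=11: odd, s = 1+11 = 12; q=6
v=8: not odd, s = 12+1 = 13; q=14
v=-3: odd, s = 13+(-3) = 10; q=15
v=2: not odd, s = 10+1 = 11; q=17
v=12: not odd, s = 11+1 = 12; q=29
v=0: not odd, s = 12+1 = 13; q=29
v=0: not odd, s = 13+1 = 14; q=29
v=0: not odd, s = 14+1 = 15; q=29
s+q = 15+29 = 44

44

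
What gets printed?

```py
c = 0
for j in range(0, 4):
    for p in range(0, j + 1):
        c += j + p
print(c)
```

j=0,p=0: c = 0+0 = 0
j=1,p=0: c = 0+1 = 1
j=1,p=1: c = 1+2 = 3
j=2,p=0: c = 3+2 = 5
j=2,p=1: c = 5+3 = 8
j=2,p=2: c = 8+4 = 12
j=3,p=0: c = 12+3 = 15
j=3,p=1: c = 15+4 = 19
j=3,p=2: c = 19+5 = 24
j=3,p=3: c = 24+6 = 30

30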